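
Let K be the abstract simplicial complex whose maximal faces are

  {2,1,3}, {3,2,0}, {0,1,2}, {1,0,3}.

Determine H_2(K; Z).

We work with the vertex ordering 0 < 1 < 2 < 3. The simplices of K, each written with vertices in increasing order, are:

  0-simplices (4): [0], [1], [2], [3]
  1-simplices (6): [0,1], [0,2], [0,3], [1,2], [1,3], [2,3]
  2-simplices (4): [0,1,2], [0,1,3], [0,2,3], [1,2,3]

giving chain groups C_0 ≅ Z^4, C_1 ≅ Z^6, C_2 ≅ Z^4.

Boundary ∂_1: C_1 → C_0 sends each edge [p,q] (with p < q) to q − p.
The 4×6 boundary matrix has rank 3 and Smith normal form diag(1,1,1).

Boundary ∂_2: C_2 → C_1 sends each 2-simplex [p,q,r] to [q,r] − [p,r] + [p,q]. For instance
  ∂[0,2,3] = [2,3] − [0,3] + [0,2],
  ∂[1,2,3] = [2,3] − [1,3] + [1,2].
The 6×4 boundary matrix has rank 3 and Smith normal form diag(1,1,1).

Now H_k = ker ∂_k / im ∂_{k+1}, so:

  H_2: rank ker ∂_2 − rank ∂_3 = (4 − 3) − 0 = 1, and there is no ∂_3, so H_2 ≅ Z.

H_2 ≅ Z.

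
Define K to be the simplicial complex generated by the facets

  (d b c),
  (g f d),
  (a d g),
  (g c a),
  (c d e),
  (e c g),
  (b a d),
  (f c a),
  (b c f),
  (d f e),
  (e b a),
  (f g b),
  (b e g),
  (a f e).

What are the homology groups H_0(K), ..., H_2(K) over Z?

We work with the vertex ordering a < b < c < d < e < f < g. The simplices of K, each written with vertices in increasing order, are:

  0-simplices (7): a, b, c, d, e, f, g
  1-simplices (21): ab, ac, ad, ae, af, ag, bc, bd, be, bf, bg, cd, ce, cf, cg, de, df, dg, ef, eg, fg
  2-simplices (14): abd, abe, acf, acg, adg, aef, bcd, bcf, beg, bfg, cde, ceg, def, dfg

so the chain groups are C_0 ≅ Z^7, C_1 ≅ Z^21, C_2 ≅ Z^14.

The boundary map ∂_1: C_1 → C_0 maps an edge to its endpoints' difference, ∂[p,q] = q − p.
As a 7×21 matrix over Z this has rank 6, with invariant factors (1,1,1,1,1,1).

The boundary map ∂_2: C_2 → C_1 sends each 2-simplex [p,q,r] to [q,r] − [p,r] + [p,q]. For instance
  ∂def = ef − df + de,
  ∂dfg = fg − dg + df.
The resulting 21×14 matrix has rank 13, and its Smith normal form has invariant factors (1,1,1,1,1,1,1,1,1,1,1,1,1).

Now H_k = ker ∂_k / im ∂_{k+1}, so:

  H_0: rank C_0 − rank ∂_1 = 7 − 6 = 1, and the invariant factors of ∂_1 are all 1, so H_0 = Z.
  H_1: rank ker ∂_1 − rank ∂_2 = (21 − 6) − 13 = 2, and the invariant factors of ∂_2 are all 1, so H_1 = Z^2.
  H_2: rank ker ∂_2 − rank ∂_3 = (14 − 13) − 0 = 1, and there is no ∂_3, so H_2 = Z.

As a check, the Euler characteristic is 7 − 21 + 14 = 0, which agrees with 1 − 2 + 1 = 0.

H_0 = Z,  H_1 = Z^2,  H_2 = Z.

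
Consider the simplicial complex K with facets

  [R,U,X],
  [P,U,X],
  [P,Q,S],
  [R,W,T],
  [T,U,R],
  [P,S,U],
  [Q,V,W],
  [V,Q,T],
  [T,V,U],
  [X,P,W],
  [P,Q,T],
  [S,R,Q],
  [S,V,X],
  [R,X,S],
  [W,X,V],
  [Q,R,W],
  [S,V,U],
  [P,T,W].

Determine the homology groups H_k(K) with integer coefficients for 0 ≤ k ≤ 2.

H_0 = Z,  H_1 = Z ⊕ Z_2,  H_2 = 0.

Order the vertices as P < Q < R < S < T < U < V < W < X. Listing each simplex with vertices in this order, K has dimension 2 with simplices:

  0-simplices (9): P, Q, R, S, T, U, V, W, X
  1-simplices (27): PQ, PS, PT, PU, PW, PX, QR, QS, QT, QV, QW, RS, RT, RU, RW, RX, SU, SV, SX, TU, TV, TW, UV, UX, VW, VX, WX
  2-simplices (18): PQS, PQT, PSU, PTW, PUX, PWX, QRS, QRW, QTV, QVW, RSX, RTU, RTW, RUX, SUV, SVX, TUV, VWX

Hence C_0 ≅ Z^9, C_1 ≅ Z^27, C_2 ≅ Z^18.

∂_1: C_1 → C_0 sends each edge [p,q] (with p < q) to q − p.
The resulting 9×27 matrix has rank 8, and its Smith normal form has invariant factors (1,1,1,1,1,1,1,1).

∂_2: C_2 → C_1 sends each 2-simplex [p,q,r] to [q,r] − [p,r] + [p,q]. For instance
  ∂PWX = WX − PX + PW,
  ∂SUV = UV − SV + SU.
The resulting 27×18 matrix has rank 18, and its Smith normal form has invariant factors (1,1,1,1,1,1,1,1,1,1,1,1,1,1,1,1,1,2).

From H_k ≅ ker(∂_k) / im(∂_{k+1}) we obtain:

  H_0: rank C_0 − rank ∂_1 = 9 − 8 = 1, and the invariant factors of ∂_1 are all 1, so H_0 ≅ Z.
  H_1: rank ker ∂_1 − rank ∂_2 = (27 − 8) − 18 = 1, and ∂_2 has invariant factor 2 > 1, so H_1 ≅ Z ⊕ Z_2.
  H_2: rank ker ∂_2 − rank ∂_3 = (18 − 18) − 0 = 0, and there is no ∂_3, so H_2 ≅ 0.

As a check, the Euler characteristic is 9 − 27 + 18 = 0, which agrees with 1 − 1 + 0 = 0.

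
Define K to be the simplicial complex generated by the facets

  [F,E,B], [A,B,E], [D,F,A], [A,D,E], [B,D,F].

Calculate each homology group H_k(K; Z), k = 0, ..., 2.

Take the total order A < B < D < E < F on the vertex set. Then K (dimension 2) consists of the simplices:

  0-simplices (5): A, B, D, E, F
  1-simplices (10): AB, AD, AE, AF, BD, BE, BF, DE, DF, EF
  2-simplices (5): ABE, ADE, ADF, BDF, BEF

so the chain groups are C_0 ≅ Z^5, C_1 ≅ Z^10, C_2 ≅ Z^5.

∂_1: C_1 → C_0 maps an edge to its endpoints' difference, ∂[p,q] = q − p. For instance
  ∂AF = F − A.
The 5×10 boundary matrix has rank 4 and Smith normal form diag(1,1,1,1).

The boundary map ∂_2: C_2 → C_1 maps a triangle to the signed sum of its edges. For instance
  ∂BEF = EF − BF + BE,
  ∂ADF = DF − AF + AD.
This gives a 10×5 integer matrix of rank 5; reducing to Smith normal form yields diagonal entries (1,1,1,1,1).

From H_k ≅ ker(∂_k) / im(∂_{k+1}) we obtain:

  H_0: rank C_0 − rank ∂_1 = 5 − 4 = 1, and the invariant factors of ∂_1 are all 1, so H_0 = Z.
  H_1: rank ker ∂_1 − rank ∂_2 = (10 − 4) − 5 = 1, and the invariant factors of ∂_2 are all 1, so H_1 = Z.
  H_2: rank ker ∂_2 − rank ∂_3 = (5 − 5) − 0 = 0, and there is no ∂_3, so H_2 = 0.

As a check, the Euler characteristic is 5 − 10 + 5 = 0, which agrees with 1 − 1 + 0 = 0.

H_0 = Z,  H_1 = Z,  H_2 = 0.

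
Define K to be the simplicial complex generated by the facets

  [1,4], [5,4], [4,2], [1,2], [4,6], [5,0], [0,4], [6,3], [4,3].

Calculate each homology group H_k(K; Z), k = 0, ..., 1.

Order the vertices as 0 < 1 < 2 < 3 < 4 < 5 < 6. Listing each simplex with vertices in this order, K has dimension 1 with simplices:

  0-simplices (7): [0], [1], [2], [3], [4], [5], [6]
  1-simplices (9): [0,4], [0,5], [1,2], [1,4], [2,4], [3,4], [3,6], [4,5], [4,6]

Hence C_0 ≅ Z^7, C_1 ≅ Z^9.

The boundary map ∂_1: C_1 → C_0 sends each edge [p,q] (with p < q) to q − p.
As a 7×9 matrix over Z this has rank 6, with invariant factors (1,1,1,1,1,1).

From H_k ≅ ker(∂_k) / im(∂_{k+1}) we obtain:

  H_0: rank C_0 − rank ∂_1 = 7 − 6 = 1, and the invariant factors of ∂_1 are all 1, so H_0 ≅ Z.
  H_1: rank ker ∂_1 − rank ∂_2 = (9 − 6) − 0 = 3, and there is no ∂_2, so H_1 ≅ Z^3.

H_0 ≅ Z,  H_1 ≅ Z^3.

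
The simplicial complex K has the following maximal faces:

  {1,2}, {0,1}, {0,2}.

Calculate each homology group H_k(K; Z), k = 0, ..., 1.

Fix the vertex order 0 < 1 < 2 and write every simplex with vertices in increasing order. Then dim K = 1 and the simplices of K are:

  0-simplices (3): [0], [1], [2]
  1-simplices (3): [0,1], [0,2], [1,2]

so the chain groups are C_0 ≅ Z^3, C_1 ≅ Z^3.

∂_1: C_1 → C_0 maps an edge to its endpoints' difference, ∂[p,q] = q − p.
As a 3×3 matrix over Z this has rank 2, with invariant factors (1,1).

Now H_k = ker ∂_k / im ∂_{k+1}, so:

  H_0: rank C_0 − rank ∂_1 = 3 − 2 = 1, and the invariant factors of ∂_1 are all 1, so H_0 = Z.
  H_1: rank ker ∂_1 − rank ∂_2 = (3 − 2) − 0 = 1, and there is no ∂_2, so H_1 = Z.

(K is a triangulation of the circle S^1.)

H_0 ≅ Z,  H_1 ≅ Z.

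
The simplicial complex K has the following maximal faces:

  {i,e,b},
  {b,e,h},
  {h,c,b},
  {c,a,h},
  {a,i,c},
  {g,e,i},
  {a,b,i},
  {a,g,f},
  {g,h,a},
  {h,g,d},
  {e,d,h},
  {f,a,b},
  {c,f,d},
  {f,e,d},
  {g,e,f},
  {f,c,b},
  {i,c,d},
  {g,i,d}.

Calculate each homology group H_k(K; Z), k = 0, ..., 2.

H_0 = Z,  H_1 = Z ⊕ Z/2,  H_2 = 0.

Order the vertices as a < b < c < d < e < f < g < h < i. Listing each simplex with vertices in this order, K has dimension 2 with simplices:

  0-simplices (9): a, b, c, d, e, f, g, h, i
  1-simplices (27): ab, ac, af, ag, ah, ai, bc, be, bf, bh, bi, cd, cf, ch, ci, de, df, dg, dh, di, ef, eg, eh, ei, fg, gh, gi
  2-simplices (18): abf, abi, ach, aci, afg, agh, bcf, bch, beh, bei, cdf, cdi, def, deh, dgh, dgi, efg, egi

Hence C_0 ≅ Z^9, C_1 ≅ Z^27, C_2 ≅ Z^18.

∂_1: C_1 → C_0 sends each edge [p,q] (with p < q) to q − p. For instance
  ∂af = f − a.
This gives a 9×27 integer matrix of rank 8; reducing to Smith normal form yields diagonal entries (1,1,1,1,1,1,1,1).

The boundary map ∂_2: C_2 → C_1 acts by ∂[p,q,r] = [q,r] − [p,r] + [p,q]. For instance
  ∂abf = bf − af + ab,
  ∂beh = eh − bh + be.
The 27×18 boundary matrix has rank 18 and Smith normal form diag(1,1,1,1,1,1,1,1,1,1,1,1,1,1,1,1,1,2).

Now H_k = ker ∂_k / im ∂_{k+1}, so:

  H_0: rank C_0 − rank ∂_1 = 9 − 8 = 1, and the invariant factors of ∂_1 are all 1, so H_0 ≅ Z.
  H_1: rank ker ∂_1 − rank ∂_2 = (27 − 8) − 18 = 1, and ∂_2 has invariant factor 2 > 1, so H_1 ≅ Z ⊕ Z/2.
  H_2: rank ker ∂_2 − rank ∂_3 = (18 − 18) − 0 = 0, and there is no ∂_3, so H_2 ≅ 0.

As a check, the Euler characteristic is 9 − 27 + 18 = 0, which agrees with 1 − 1 + 0 = 0.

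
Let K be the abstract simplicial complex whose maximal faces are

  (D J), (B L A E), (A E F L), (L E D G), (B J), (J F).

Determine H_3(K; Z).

Fix the vertex order A < B < D < E < F < G < J < L and write every simplex with vertices in increasing order. Then dim K = 3 and the simplices of K are:

  0-simplices (8): A, B, D, E, F, G, J, L
  1-simplices (17): AB, AE, AF, AL, BE, BJ, BL, DE, DG, DJ, DL, EF, EG, EL, FJ, FL, GL
  2-simplices (11): ABE, ABL, AEF, AEL, AFL, BEL, DEG, DEL, DGL, EFL, EGL
  3-simplices (3): ABEL, AEFL, DEGL

giving chain groups C_0 ≅ Z^8, C_1 ≅ Z^17, C_2 ≅ Z^11, C_3 ≅ Z^3.

Boundary ∂_1: C_1 → C_0 sends each edge [p,q] (with p < q) to q − p.
As a 8×17 matrix over Z this has rank 7, with invariant factors (1,1,1,1,1,1,1).

The boundary map ∂_2: C_2 → C_1 maps a triangle to the signed sum of its edges. For instance
  ∂BEL = EL − BL + BE,
  ∂ABL = BL − AL + AB.
The resulting 17×11 matrix has rank 8, and its Smith normal form has invariant factors (1,1,1,1,1,1,1,1).

The boundary map ∂_3: C_3 → C_2 sends each 3-simplex σ to the alternating sum Σ_i (−1)^i (σ with its i-th vertex removed). For instance
  ∂DEGL = EGL − DGL + DEL − DEG,
  ∂AEFL = EFL − AFL + AEL − AEF.
As a 11×3 matrix over Z this has rank 3, with invariant factors (1,1,1).

Computing H_k = (kernel of ∂_k) / (image of ∂_{k+1}):

  H_3: rank ker ∂_3 − rank ∂_4 = (3 − 3) − 0 = 0, and there is no ∂_4, so H_3 = 0.

H_3 = 0.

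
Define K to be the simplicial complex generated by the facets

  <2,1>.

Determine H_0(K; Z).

We work with the vertex ordering 1 < 2. The simplices of K, each written with vertices in increasing order, are:

  0-simplices (2): [1], [2]
  1-simplices (1): [1,2]

so the chain groups are C_0 ≅ Z^2, C_1 ≅ Z^1.

∂_1: C_1 → C_0 maps an edge to its endpoints' difference, ∂[p,q] = q − p. For instance
  ∂[1,2] = [2] − [1].
This gives a 2×1 integer matrix of rank 1; reducing to Smith normal form yields diagonal entries (1).

Computing H_k = (kernel of ∂_k) / (image of ∂_{k+1}):

  H_0: rank C_0 − rank ∂_1 = 2 − 1 = 1, and the invariant factors of ∂_1 are all 1, so H_0 ≅ Z.

(K is a triangulation of the 1-simplex.)

H_0 ≅ Z.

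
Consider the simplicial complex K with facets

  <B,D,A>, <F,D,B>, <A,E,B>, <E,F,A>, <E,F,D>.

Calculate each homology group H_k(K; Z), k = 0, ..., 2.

We work with the vertex ordering A < B < D < E < F. The simplices of K, each written with vertices in increasing order, are:

  0-simplices (5): A, B, D, E, F
  1-simplices (10): AB, AD, AE, AF, BD, BE, BF, DE, DF, EF
  2-simplices (5): ABD, ABE, AEF, BDF, DEF

giving chain groups C_0 ≅ Z^5, C_1 ≅ Z^10, C_2 ≅ Z^5.

Boundary ∂_1: C_1 → C_0 maps an edge to its endpoints' difference, ∂[p,q] = q − p. For instance
  ∂BD = D − B.
This gives a 5×10 integer matrix of rank 4; reducing to Smith normal form yields diagonal entries (1,1,1,1).

Boundary ∂_2: C_2 → C_1 maps a triangle to the signed sum of its edges. For instance
  ∂DEF = EF − DF + DE,
  ∂ABD = BD − AD + AB.
The 10×5 boundary matrix has rank 5 and Smith normal form diag(1,1,1,1,1).

Reading off H_k = ker ∂_k / im ∂_{k+1}:

  H_0: rank C_0 − rank ∂_1 = 5 − 4 = 1, and the invariant factors of ∂_1 are all 1, so H_0 = Z.
  H_1: rank ker ∂_1 − rank ∂_2 = (10 − 4) − 5 = 1, and the invariant factors of ∂_2 are all 1, so H_1 = Z.
  H_2: rank ker ∂_2 − rank ∂_3 = (5 − 5) − 0 = 0, and there is no ∂_3, so H_2 = 0.

H_0 = Z,  H_1 = Z,  H_2 = 0.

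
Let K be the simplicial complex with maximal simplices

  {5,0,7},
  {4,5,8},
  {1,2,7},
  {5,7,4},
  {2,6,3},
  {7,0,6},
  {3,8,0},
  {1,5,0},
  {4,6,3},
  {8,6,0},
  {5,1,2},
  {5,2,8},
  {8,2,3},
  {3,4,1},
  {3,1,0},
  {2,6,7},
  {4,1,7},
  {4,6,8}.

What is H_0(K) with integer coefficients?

H_0 ≅ Z.

Order the vertices as 0 < 1 < 2 < 3 < 4 < 5 < 6 < 7 < 8. Listing each simplex with vertices in this order, K has dimension 2 with simplices:

  0-simplices (9): [0], [1], [2], [3], [4], [5], [6], [7], [8]
  1-simplices (27): (27 of them)
  2-simplices (18): [0,1,3], [0,1,5], [0,3,8], [0,5,7], [0,6,7], [0,6,8], [1,2,5], [1,2,7], [1,3,4], [1,4,7], [2,3,6], [2,3,8], [2,5,8], [2,6,7], [3,4,6], [4,5,7], [4,5,8], [4,6,8]

giving chain groups C_0 ≅ Z^9, C_1 ≅ Z^27, C_2 ≅ Z^18.

∂_1: C_1 → C_0 sends each edge [p,q] (with p < q) to q − p.
As a 9×27 matrix over Z this has rank 8, with invariant factors (1,1,1,1,1,1,1,1).

The boundary map ∂_2: C_2 → C_1 sends each 2-simplex [p,q,r] to [q,r] − [p,r] + [p,q]. For instance
  ∂[3,4,6] = [4,6] − [3,6] + [3,4],
  ∂[4,6,8] = [6,8] − [4,8] + [4,6].
This gives a 27×18 integer matrix of rank 18; reducing to Smith normal form yields diagonal entries (1,1,1,1,1,1,1,1,1,1,1,1,1,1,1,1,1,2).

From H_k ≅ ker(∂_k) / im(∂_{k+1}) we obtain:

  H_0: rank C_0 − rank ∂_1 = 9 − 8 = 1, and the invariant factors of ∂_1 are all 1, so H_0 ≅ Z.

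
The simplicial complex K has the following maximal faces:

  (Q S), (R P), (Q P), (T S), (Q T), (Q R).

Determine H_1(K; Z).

We work with the vertex ordering P < Q < R < S < T. The simplices of K, each written with vertices in increasing order, are:

  0-simplices (5): P, Q, R, S, T
  1-simplices (6): PQ, PR, QR, QS, QT, ST

Hence C_0 ≅ Z^5, C_1 ≅ Z^6.

The boundary map ∂_1: C_1 → C_0 sends each edge [p,q] (with p < q) to q − p. For instance
  ∂QT = T − Q.
The resulting 5×6 matrix has rank 4, and its Smith normal form has invariant factors (1,1,1,1).

From H_k ≅ ker(∂_k) / im(∂_{k+1}) we obtain:

  H_1: rank ker ∂_1 − rank ∂_2 = (6 − 4) − 0 = 2, and there is no ∂_2, so H_1 = Z^2.

H_1 = Z^2.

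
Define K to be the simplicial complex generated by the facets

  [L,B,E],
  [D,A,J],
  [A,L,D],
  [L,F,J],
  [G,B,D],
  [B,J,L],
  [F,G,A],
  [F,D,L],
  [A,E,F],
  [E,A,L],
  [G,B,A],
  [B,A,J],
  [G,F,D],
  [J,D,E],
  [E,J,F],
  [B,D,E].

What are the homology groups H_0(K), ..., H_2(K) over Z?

H_0 ≅ Z,  H_1 ≅ Z^2,  H_2 ≅ Z.

Order the vertices as A < B < D < E < F < G < J < L. Listing each simplex with vertices in this order, K has dimension 2 with simplices:

  0-simplices (8): A, B, D, E, F, G, J, L
  1-simplices (24): AB, AD, AE, AF, AG, AJ, AL, BD, BE, BG, BJ, BL, DE, DF, DG, DJ, DL, EF, EJ, EL, FG, FJ, FL, JL
  2-simplices (16): ABG, ABJ, ADJ, ADL, AEF, AEL, AFG, BDE, BDG, BEL, BJL, DEJ, DFG, DFL, EFJ, FJL

giving chain groups C_0 ≅ Z^8, C_1 ≅ Z^24, C_2 ≅ Z^16.

The boundary map ∂_1: C_1 → C_0 maps an edge to its endpoints' difference, ∂[p,q] = q − p. For instance
  ∂BD = D − B.
This gives a 8×24 integer matrix of rank 7; reducing to Smith normal form yields diagonal entries (1,1,1,1,1,1,1).

Boundary ∂_2: C_2 → C_1 sends each 2-simplex [p,q,r] to [q,r] − [p,r] + [p,q]. For instance
  ∂ADJ = DJ − AJ + AD,
  ∂FJL = JL − FL + FJ.
This gives a 24×16 integer matrix of rank 15; reducing to Smith normal form yields diagonal entries (1,1,1,1,1,1,1,1,1,1,1,1,1,1,1).

Reading off H_k = ker ∂_k / im ∂_{k+1}:

  H_0: rank C_0 − rank ∂_1 = 8 − 7 = 1, and the invariant factors of ∂_1 are all 1, so H_0 = Z.
  H_1: rank ker ∂_1 − rank ∂_2 = (24 − 7) − 15 = 2, and the invariant factors of ∂_2 are all 1, so H_1 = Z^2.
  H_2: rank ker ∂_2 − rank ∂_3 = (16 − 15) − 0 = 1, and there is no ∂_3, so H_2 = Z.

As a check, the Euler characteristic is 8 − 24 + 16 = 0, which agrees with 1 − 2 + 1 = 0.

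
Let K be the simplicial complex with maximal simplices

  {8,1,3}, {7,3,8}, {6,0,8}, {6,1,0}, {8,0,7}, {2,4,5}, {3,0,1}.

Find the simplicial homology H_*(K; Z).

H_0 = Z^2,  H_1 = Z,  H_2 = 0.

Fix the vertex order 0 < 1 < 2 < 3 < 4 < 5 < 6 < 7 < 8 and write every simplex with vertices in increasing order. Then dim K = 2 and the simplices of K are:

  0-simplices (9): [0], [1], [2], [3], [4], [5], [6], [7], [8]
  1-simplices (15): [0,1], [0,3], [0,6], [0,7], [0,8], [1,3], [1,6], [1,8], [2,4], [2,5], [3,7], [3,8], [4,5], [6,8], [7,8]
  2-simplices (7): [0,1,3], [0,1,6], [0,6,8], [0,7,8], [1,3,8], [2,4,5], [3,7,8]

giving chain groups C_0 ≅ Z^9, C_1 ≅ Z^15, C_2 ≅ Z^7.

∂_1: C_1 → C_0 sends each edge [p,q] (with p < q) to q − p. For instance
  ∂[2,4] = [4] − [2].
The resulting 9×15 matrix has rank 7, and its Smith normal form has invariant factors (1,1,1,1,1,1,1).

∂_2: C_2 → C_1 maps a triangle to the signed sum of its edges. For instance
  ∂[0,7,8] = [7,8] − [0,8] + [0,7],
  ∂[2,4,5] = [4,5] − [2,5] + [2,4].
As a 15×7 matrix over Z this has rank 7, with invariant factors (1,1,1,1,1,1,1).

Reading off H_k = ker ∂_k / im ∂_{k+1}:

  H_0: rank C_0 − rank ∂_1 = 9 − 7 = 2, and the invariant factors of ∂_1 are all 1, so H_0 = Z^2.
  H_1: rank ker ∂_1 − rank ∂_2 = (15 − 7) − 7 = 1, and the invariant factors of ∂_2 are all 1, so H_1 = Z.
  H_2: rank ker ∂_2 − rank ∂_3 = (7 − 7) − 0 = 0, and there is no ∂_3, so H_2 = 0.

(K is a triangulation of the disjoint union of the cylinder S^1 x I and the 2-simplex.)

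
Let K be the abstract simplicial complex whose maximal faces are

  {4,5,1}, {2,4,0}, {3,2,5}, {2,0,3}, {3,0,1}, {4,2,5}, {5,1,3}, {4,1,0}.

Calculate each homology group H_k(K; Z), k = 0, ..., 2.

H_0 ≅ Z,  H_1 = 0,  H_2 ≅ Z.

Order the vertices as 0 < 1 < 2 < 3 < 4 < 5. Listing each simplex with vertices in this order, K has dimension 2 with simplices:

  0-simplices (6): [0], [1], [2], [3], [4], [5]
  1-simplices (12): [0,1], [0,2], [0,3], [0,4], [1,3], [1,4], [1,5], [2,3], [2,4], [2,5], [3,5], [4,5]
  2-simplices (8): [0,1,3], [0,1,4], [0,2,3], [0,2,4], [1,3,5], [1,4,5], [2,3,5], [2,4,5]

so the chain groups are C_0 ≅ Z^6, C_1 ≅ Z^12, C_2 ≅ Z^8.

∂_1: C_1 → C_0 is given by ∂[p,q] = [q] − [p]. For instance
  ∂[0,4] = [4] − [0].
As a 6×12 matrix over Z this has rank 5, with invariant factors (1,1,1,1,1).

The boundary map ∂_2: C_2 → C_1 sends each 2-simplex [p,q,r] to [q,r] − [p,r] + [p,q]. For instance
  ∂[0,2,4] = [2,4] − [0,4] + [0,2],
  ∂[2,3,5] = [3,5] − [2,5] + [2,3].
The 12×8 boundary matrix has rank 7 and Smith normal form diag(1,1,1,1,1,1,1).

Computing H_k = (kernel of ∂_k) / (image of ∂_{k+1}):

  H_0: rank C_0 − rank ∂_1 = 6 − 5 = 1, and the invariant factors of ∂_1 are all 1, so H_0 = Z.
  H_1: rank ker ∂_1 − rank ∂_2 = (12 − 5) − 7 = 0, and the invariant factors of ∂_2 are all 1, so H_1 = 0.
  H_2: rank ker ∂_2 − rank ∂_3 = (8 − 7) − 0 = 1, and there is no ∂_3, so H_2 = Z.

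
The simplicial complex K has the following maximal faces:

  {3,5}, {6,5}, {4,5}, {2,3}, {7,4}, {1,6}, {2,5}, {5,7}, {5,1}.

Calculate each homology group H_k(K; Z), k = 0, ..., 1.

H_0 ≅ Z,  H_1 ≅ Z^3.

K has 7 vertices, 9 edges.
rank ∂_0 = 0, rank ∂_1 = 6 ⇒ b_0 = 7 − 0 − 6 = 1; all invariant factors of ∂_1 are 1 so no torsion. So H_0 = Z.
rank ∂_1 = 6, rank ∂_2 = 0 ⇒ b_1 = 9 − 6 − 0 = 3. So H_1 = Z^3.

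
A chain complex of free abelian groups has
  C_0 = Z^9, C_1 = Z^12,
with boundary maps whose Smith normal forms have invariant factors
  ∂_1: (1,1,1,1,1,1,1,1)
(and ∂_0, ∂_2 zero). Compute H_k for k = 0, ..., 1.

H_0 = Z,  H_1 = Z^4.

H_0: b_0 = 9 − 0 − 8 = 1; torsion from ∂_1 factors > 1: none. So H_0 = Z.
H_1: b_1 = 12 − 8 − 0 = 4; torsion from ∂_2 factors > 1: none. So H_1 = Z^4.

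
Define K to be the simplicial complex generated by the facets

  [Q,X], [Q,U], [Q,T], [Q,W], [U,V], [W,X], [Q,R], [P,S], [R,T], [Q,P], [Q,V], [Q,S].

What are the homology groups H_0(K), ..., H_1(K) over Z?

H_0 ≅ Z,  H_1 ≅ Z^4.

Take the total order P < Q < R < S < T < U < V < W < X on the vertex set. Then K (dimension 1) consists of the simplices:

  0-simplices (9): P, Q, R, S, T, U, V, W, X
  1-simplices (12): PQ, PS, QR, QS, QT, QU, QV, QW, QX, RT, UV, WX

Hence C_0 ≅ Z^9, C_1 ≅ Z^12.

∂_1: C_1 → C_0 maps an edge to its endpoints' difference, ∂[p,q] = q − p.
As a 9×12 matrix over Z this has rank 8, with invariant factors (1,1,1,1,1,1,1,1).

Reading off H_k = ker ∂_k / im ∂_{k+1}:

  H_0: rank C_0 − rank ∂_1 = 9 − 8 = 1, and the invariant factors of ∂_1 are all 1, so H_0 = Z.
  H_1: rank ker ∂_1 − rank ∂_2 = (12 − 8) − 0 = 4, and there is no ∂_2, so H_1 = Z^4.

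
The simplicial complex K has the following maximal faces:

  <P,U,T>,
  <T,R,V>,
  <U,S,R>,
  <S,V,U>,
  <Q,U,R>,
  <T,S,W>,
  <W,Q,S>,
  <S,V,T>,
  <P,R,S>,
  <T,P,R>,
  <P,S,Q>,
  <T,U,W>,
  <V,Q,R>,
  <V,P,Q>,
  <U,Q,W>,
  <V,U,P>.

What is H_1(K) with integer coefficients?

H_1 = Z^2.

Order the vertices as P < Q < R < S < T < U < V < W. Listing each simplex with vertices in this order, K has dimension 2 with simplices:

  0-simplices (8): P, Q, R, S, T, U, V, W
  1-simplices (24): PQ, PR, PS, PT, PU, PV, QR, QS, QU, QV, QW, RS, RT, RU, RV, ST, SU, SV, SW, TU, TV, TW, UV, UW
  2-simplices (16): PQS, PQV, PRS, PRT, PTU, PUV, QRU, QRV, QSW, QUW, RSU, RTV, STV, STW, SUV, TUW

Hence C_0 ≅ Z^8, C_1 ≅ Z^24, C_2 ≅ Z^16.

Boundary ∂_1: C_1 → C_0 is given by ∂[p,q] = [q] − [p]. For instance
  ∂TV = V − T.
The resulting 8×24 matrix has rank 7, and its Smith normal form has invariant factors (1,1,1,1,1,1,1).

∂_2: C_2 → C_1 acts by ∂[p,q,r] = [q,r] − [p,r] + [p,q]. For instance
  ∂QSW = SW − QW + QS,
  ∂PQS = QS − PS + PQ.
As a 24×16 matrix over Z this has rank 15, with invariant factors (1,1,1,1,1,1,1,1,1,1,1,1,1,1,1).

From H_k ≅ ker(∂_k) / im(∂_{k+1}) we obtain:

  H_1: rank ker ∂_1 − rank ∂_2 = (24 − 7) − 15 = 2, and the invariant factors of ∂_2 are all 1, so H_1 = Z^2.

(K is a triangulation of the torus T^2.)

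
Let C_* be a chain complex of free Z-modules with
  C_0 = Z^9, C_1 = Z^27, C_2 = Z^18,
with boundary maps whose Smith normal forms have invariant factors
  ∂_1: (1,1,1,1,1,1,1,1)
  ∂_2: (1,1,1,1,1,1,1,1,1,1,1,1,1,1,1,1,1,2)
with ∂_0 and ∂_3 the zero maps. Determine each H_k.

H_0: b_0 = 9 − 0 − 8 = 1; torsion from ∂_1 factors > 1: none. So H_0 ≅ Z.
H_1: b_1 = 27 − 8 − 18 = 1; torsion from ∂_2 factors > 1: [2]. So H_1 ≅ Z ⊕ Z/2Z.
H_2: b_2 = 18 − 18 − 0 = 0; torsion from ∂_3 factors > 1: none. So H_2 ≅ 0.

H_0 ≅ Z,  H_1 ≅ Z ⊕ Z/2Z,  H_2 = 0.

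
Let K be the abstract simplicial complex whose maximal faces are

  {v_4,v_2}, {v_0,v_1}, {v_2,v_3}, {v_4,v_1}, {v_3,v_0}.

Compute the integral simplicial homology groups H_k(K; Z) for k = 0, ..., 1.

H_0 ≅ Z,  H_1 ≅ Z.

We work with the vertex ordering v_0 < v_1 < v_2 < v_3 < v_4. The simplices of K, each written with vertices in increasing order, are:

  0-simplices (5): [v_0], [v_1], [v_2], [v_3], [v_4]
  1-simplices (5): [v_0,v_1], [v_0,v_3], [v_1,v_4], [v_2,v_3], [v_2,v_4]

Hence C_0 ≅ Z^5, C_1 ≅ Z^5.

Boundary ∂_1: C_1 → C_0 is given by ∂[p,q] = [q] − [p].
The resulting 5×5 matrix has rank 4, and its Smith normal form has invariant factors (1,1,1,1).

Now H_k = ker ∂_k / im ∂_{k+1}, so:

  H_0: rank C_0 − rank ∂_1 = 5 − 4 = 1, and the invariant factors of ∂_1 are all 1, so H_0 = Z.
  H_1: rank ker ∂_1 − rank ∂_2 = (5 − 4) − 0 = 1, and there is no ∂_2, so H_1 = Z.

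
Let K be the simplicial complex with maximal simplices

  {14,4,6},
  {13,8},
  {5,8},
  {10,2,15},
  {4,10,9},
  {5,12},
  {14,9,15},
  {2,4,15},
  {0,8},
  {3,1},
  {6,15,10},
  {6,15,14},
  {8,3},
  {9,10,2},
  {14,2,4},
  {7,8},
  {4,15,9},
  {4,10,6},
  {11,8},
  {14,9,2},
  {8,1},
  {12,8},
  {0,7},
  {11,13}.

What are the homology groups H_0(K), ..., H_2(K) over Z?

Take the total order 0 < 1 < 2 < 3 < 4 < 5 < 6 < 7 < 8 < 9 < 10 < 11 < 12 < 13 < 14 < 15 on the vertex set. Then K (dimension 2) consists of the simplices:

  0-simplices (16): [0], [1], [2], [3], [4], [5], [6], [7], [8], [9], [10], [11], [12], [13], [14], [15]
  1-simplices (30): (30 of them)
  2-simplices (12): [2,4,14], [2,4,15], [2,9,10], [2,9,14], [2,10,15], [4,6,10], [4,6,14], [4,9,10], [4,9,15], [6,10,15], [6,14,15], [9,14,15]

Hence C_0 ≅ Z^16, C_1 ≅ Z^30, C_2 ≅ Z^12.

∂_1: C_1 → C_0 sends each edge [p,q] (with p < q) to q − p.
As a 16×30 matrix over Z this has rank 14, with invariant factors (1,1,1,1,1,1,1,1,1,1,1,1,1,1).

∂_2: C_2 → C_1 acts by ∂[p,q,r] = [q,r] − [p,r] + [p,q]. For instance
  ∂[2,10,15] = [10,15] − [2,15] + [2,10],
  ∂[9,14,15] = [14,15] − [9,15] + [9,14].
The 30×12 boundary matrix has rank 12 and Smith normal form diag(1,1,1,1,1,1,1,1,1,1,1,2).

Computing H_k = (kernel of ∂_k) / (image of ∂_{k+1}):

  H_0: rank C_0 − rank ∂_1 = 16 − 14 = 2, and the invariant factors of ∂_1 are all 1, so H_0 ≅ Z^2.
  H_1: rank ker ∂_1 − rank ∂_2 = (30 − 14) − 12 = 4, and ∂_2 has invariant factor 2 > 1, so H_1 ≅ Z^4 ⊕ Z/2.
  H_2: rank ker ∂_2 − rank ∂_3 = (12 − 12) − 0 = 0, and there is no ∂_3, so H_2 ≅ 0.

(K is a triangulation of the disjoint union of a wedge of 4 circles and the real projective plane RP^2.)

H_0 ≅ Z^2,  H_1 ≅ Z^4 ⊕ Z/2,  H_2 = 0.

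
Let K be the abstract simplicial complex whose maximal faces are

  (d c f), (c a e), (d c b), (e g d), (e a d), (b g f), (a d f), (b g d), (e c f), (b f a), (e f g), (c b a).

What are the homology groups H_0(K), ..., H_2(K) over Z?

H_0 ≅ Z,  H_1 ≅ Z/2,  H_2 = 0.

Fix the vertex order a < b < c < d < e < f < g and write every simplex with vertices in increasing order. Then dim K = 2 and the simplices of K are:

  0-simplices (7): a, b, c, d, e, f, g
  1-simplices (18): ab, ac, ad, ae, af, bc, bd, bf, bg, cd, ce, cf, de, df, dg, ef, eg, fg
  2-simplices (12): abc, abf, ace, ade, adf, bcd, bdg, bfg, cdf, cef, deg, efg

Hence C_0 ≅ Z^7, C_1 ≅ Z^18, C_2 ≅ Z^12.

∂_1: C_1 → C_0 maps an edge to its endpoints' difference, ∂[p,q] = q − p.
As a 7×18 matrix over Z this has rank 6, with invariant factors (1,1,1,1,1,1).

Boundary ∂_2: C_2 → C_1 sends each 2-simplex [p,q,r] to [q,r] − [p,r] + [p,q]. For instance
  ∂adf = df − af + ad,
  ∂abf = bf − af + ab.
The resulting 18×12 matrix has rank 12, and its Smith normal form has invariant factors (1,1,1,1,1,1,1,1,1,1,1,2).

From H_k ≅ ker(∂_k) / im(∂_{k+1}) we obtain:

  H_0: rank C_0 − rank ∂_1 = 7 − 6 = 1, and the invariant factors of ∂_1 are all 1, so H_0 ≅ Z.
  H_1: rank ker ∂_1 − rank ∂_2 = (18 − 6) − 12 = 0, and ∂_2 has invariant factor 2 > 1, so H_1 ≅ Z/2.
  H_2: rank ker ∂_2 − rank ∂_3 = (12 − 12) − 0 = 0, and there is no ∂_3, so H_2 ≅ 0.

As a check, the Euler characteristic is 7 − 18 + 12 = 1, which agrees with 1 − 0 + 0 = 1.
(K is a triangulation of the real projective plane RP^2.)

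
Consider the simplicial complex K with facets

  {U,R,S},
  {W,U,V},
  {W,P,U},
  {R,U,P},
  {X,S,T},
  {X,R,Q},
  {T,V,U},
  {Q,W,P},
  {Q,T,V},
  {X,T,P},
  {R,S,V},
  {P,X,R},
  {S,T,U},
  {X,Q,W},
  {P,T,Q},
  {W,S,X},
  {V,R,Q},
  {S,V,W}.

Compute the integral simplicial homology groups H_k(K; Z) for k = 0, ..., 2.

Take the total order P < Q < R < S < T < U < V < W < X on the vertex set. Then K (dimension 2) consists of the simplices:

  0-simplices (9): P, Q, R, S, T, U, V, W, X
  1-simplices (27): PQ, PR, PT, PU, PW, PX, QR, QT, QV, QW, QX, RS, RU, RV, RX, ST, SU, SV, SW, SX, TU, TV, TX, UV, UW, VW, WX
  2-simplices (18): PQT, PQW, PRU, PRX, PTX, PUW, QRV, QRX, QTV, QWX, RSU, RSV, STU, STX, SVW, SWX, TUV, UVW

so the chain groups are C_0 ≅ Z^9, C_1 ≅ Z^27, C_2 ≅ Z^18.

∂_1: C_1 → C_0 sends each edge [p,q] (with p < q) to q − p.
This gives a 9×27 integer matrix of rank 8; reducing to Smith normal form yields diagonal entries (1,1,1,1,1,1,1,1).

Boundary ∂_2: C_2 → C_1 maps a triangle to the signed sum of its edges. For instance
  ∂PTX = TX − PX + PT,
  ∂UVW = VW − UW + UV.
As a 27×18 matrix over Z this has rank 18, with invariant factors (1,1,1,1,1,1,1,1,1,1,1,1,1,1,1,1,1,2).

Now H_k = ker ∂_k / im ∂_{k+1}, so:

  H_0: rank C_0 − rank ∂_1 = 9 − 8 = 1, and the invariant factors of ∂_1 are all 1, so H_0 = Z.
  H_1: rank ker ∂_1 − rank ∂_2 = (27 − 8) − 18 = 1, and ∂_2 has invariant factor 2 > 1, so H_1 = Z ⊕ Z/2.
  H_2: rank ker ∂_2 − rank ∂_3 = (18 − 18) − 0 = 0, and there is no ∂_3, so H_2 = 0.

H_0 = Z,  H_1 = Z ⊕ Z/2,  H_2 = 0.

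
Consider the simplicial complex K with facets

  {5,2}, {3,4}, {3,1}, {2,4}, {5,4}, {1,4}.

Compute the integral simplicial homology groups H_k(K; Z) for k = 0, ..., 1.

We work with the vertex ordering 1 < 2 < 3 < 4 < 5. The simplices of K, each written with vertices in increasing order, are:

  0-simplices (5): [1], [2], [3], [4], [5]
  1-simplices (6): [1,3], [1,4], [2,4], [2,5], [3,4], [4,5]

Hence C_0 ≅ Z^5, C_1 ≅ Z^6.

∂_1: C_1 → C_0 is given by ∂[p,q] = [q] − [p].
This gives a 5×6 integer matrix of rank 4; reducing to Smith normal form yields diagonal entries (1,1,1,1).

Reading off H_k = ker ∂_k / im ∂_{k+1}:

  H_0: rank C_0 − rank ∂_1 = 5 − 4 = 1, and the invariant factors of ∂_1 are all 1, so H_0 ≅ Z.
  H_1: rank ker ∂_1 − rank ∂_2 = (6 − 4) − 0 = 2, and there is no ∂_2, so H_1 ≅ Z^2.

H_0 ≅ Z,  H_1 ≅ Z^2.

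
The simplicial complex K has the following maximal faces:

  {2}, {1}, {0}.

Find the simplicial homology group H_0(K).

H_0 ≅ Z^3.

Take the total order 0 < 1 < 2 on the vertex set. Then K (dimension 0) consists of the simplices:

  0-simplices (3): [0], [1], [2]

Hence C_0 ≅ Z^3.

Now H_k = ker ∂_k / im ∂_{k+1}, so:

  H_0: rank C_0 − rank ∂_1 = 3 − 0 = 3, and there is no ∂_1, so H_0 = Z^3.

(K is a triangulation of a set of 3 points.)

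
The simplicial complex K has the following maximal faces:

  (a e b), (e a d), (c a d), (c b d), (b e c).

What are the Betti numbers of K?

b_0 = 1, b_1 = 1, b_2 = 0.

Take the total order a < b < c < d < e on the vertex set. Then K (dimension 2) consists of the simplices:

  0-simplices (5): a, b, c, d, e
  1-simplices (10): ab, ac, ad, ae, bc, bd, be, cd, ce, de
  2-simplices (5): abe, acd, ade, bcd, bce

Hence C_0 ≅ Z^5, C_1 ≅ Z^10, C_2 ≅ Z^5.

∂_1: C_1 → C_0 maps an edge to its endpoints' difference, ∂[p,q] = q − p. For instance
  ∂cd = d − c.
The resulting 5×10 matrix has rank 4, and its Smith normal form has invariant factors (1,1,1,1).

Boundary ∂_2: C_2 → C_1 acts by ∂[p,q,r] = [q,r] − [p,r] + [p,q]. For instance
  ∂acd = cd − ad + ac,
  ∂ade = de − ae + ad.
As a 10×5 matrix over Z this has rank 5, with invariant factors (1,1,1,1,1).

Now H_k = ker ∂_k / im ∂_{k+1}, so:

  H_0: rank C_0 − rank ∂_1 = 5 − 4 = 1, and the invariant factors of ∂_1 are all 1, so H_0 ≅ Z.
  H_1: rank ker ∂_1 − rank ∂_2 = (10 − 4) − 5 = 1, and the invariant factors of ∂_2 are all 1, so H_1 ≅ Z.
  H_2: rank ker ∂_2 − rank ∂_3 = (5 − 5) − 0 = 0, and there is no ∂_3, so H_2 ≅ 0.

As a check, the Euler characteristic is 5 − 10 + 5 = 0, which agrees with 1 − 1 + 0 = 0.

Hence the Betti numbers are b_0 = 1, b_1 = 1, b_2 = 0.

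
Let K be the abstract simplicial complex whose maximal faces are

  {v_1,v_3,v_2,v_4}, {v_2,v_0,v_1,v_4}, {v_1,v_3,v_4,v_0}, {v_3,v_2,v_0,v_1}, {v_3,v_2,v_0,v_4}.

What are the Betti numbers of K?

We work with the vertex ordering v_0 < v_1 < v_2 < v_3 < v_4. The simplices of K, each written with vertices in increasing order, are:

  0-simplices (5): [v_0], [v_1], [v_2], [v_3], [v_4]
  1-simplices (10): [v_0,v_1], [v_0,v_2], [v_0,v_3], [v_0,v_4], [v_1,v_2], [v_1,v_3], [v_1,v_4], [v_2,v_3], [v_2,v_4], [v_3,v_4]
  2-simplices (10): [v_0,v_1,v_2], [v_0,v_1,v_3], [v_0,v_1,v_4], [v_0,v_2,v_3], [v_0,v_2,v_4], [v_0,v_3,v_4], [v_1,v_2,v_3], [v_1,v_2,v_4], [v_1,v_3,v_4], [v_2,v_3,v_4]
  3-simplices (5): [v_0,v_1,v_2,v_3], [v_0,v_1,v_2,v_4], [v_0,v_1,v_3,v_4], [v_0,v_2,v_3,v_4], [v_1,v_2,v_3,v_4]

giving chain groups C_0 ≅ Z^5, C_1 ≅ Z^10, C_2 ≅ Z^10, C_3 ≅ Z^5.

Boundary ∂_1: C_1 → C_0 maps an edge to its endpoints' difference, ∂[p,q] = q − p.
As a 5×10 matrix over Z this has rank 4, with invariant factors (1,1,1,1).

The boundary map ∂_2: C_2 → C_1 maps a triangle to the signed sum of its edges. For instance
  ∂[v_0,v_1,v_2] = [v_1,v_2] − [v_0,v_2] + [v_0,v_1],
  ∂[v_2,v_3,v_4] = [v_3,v_4] − [v_2,v_4] + [v_2,v_3].
As a 10×10 matrix over Z this has rank 6, with invariant factors (1,1,1,1,1,1).

Boundary ∂_3: C_3 → C_2 sends each 3-simplex σ to the alternating sum Σ_i (−1)^i (σ with its i-th vertex removed). For instance
  ∂[v_0,v_2,v_3,v_4] = [v_2,v_3,v_4] − [v_0,v_3,v_4] + [v_0,v_2,v_4] − [v_0,v_2,v_3],
  ∂[v_0,v_1,v_2,v_3] = [v_1,v_2,v_3] − [v_0,v_2,v_3] + [v_0,v_1,v_3] − [v_0,v_1,v_2].
The 10×5 boundary matrix has rank 4 and Smith normal form diag(1,1,1,1).

From H_k ≅ ker(∂_k) / im(∂_{k+1}) we obtain:

  H_0: rank C_0 − rank ∂_1 = 5 − 4 = 1, and the invariant factors of ∂_1 are all 1, so H_0 = Z.
  H_1: rank ker ∂_1 − rank ∂_2 = (10 − 4) − 6 = 0, and the invariant factors of ∂_2 are all 1, so H_1 = 0.
  H_2: rank ker ∂_2 − rank ∂_3 = (10 − 6) − 4 = 0, and the invariant factors of ∂_3 are all 1, so H_2 = 0.
  H_3: rank ker ∂_3 − rank ∂_4 = (5 − 4) − 0 = 1, and there is no ∂_4, so H_3 = Z.

(K is a triangulation of the 3-sphere S^3.)

Hence the Betti numbers are b_0 = 1, b_1 = 0, b_2 = 0, b_3 = 1.

b_0 = 1, b_1 = 0, b_2 = 0, b_3 = 1.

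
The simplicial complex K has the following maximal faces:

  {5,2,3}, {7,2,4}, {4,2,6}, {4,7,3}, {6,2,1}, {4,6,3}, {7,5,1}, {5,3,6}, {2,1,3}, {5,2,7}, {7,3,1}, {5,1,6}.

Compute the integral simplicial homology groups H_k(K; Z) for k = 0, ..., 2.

H_0 = Z,  H_1 = Z/2,  H_2 = 0.

Order the vertices as 1 < 2 < 3 < 4 < 5 < 6 < 7. Listing each simplex with vertices in this order, K has dimension 2 with simplices:

  0-simplices (7): [1], [2], [3], [4], [5], [6], [7]
  1-simplices (18): [1,2], [1,3], [1,5], [1,6], [1,7], [2,3], [2,4], [2,5], [2,6], [2,7], [3,4], [3,5], [3,6], [3,7], [4,6], [4,7], [5,6], [5,7]
  2-simplices (12): [1,2,3], [1,2,6], [1,3,7], [1,5,6], [1,5,7], [2,3,5], [2,4,6], [2,4,7], [2,5,7], [3,4,6], [3,4,7], [3,5,6]

so the chain groups are C_0 ≅ Z^7, C_1 ≅ Z^18, C_2 ≅ Z^12.

Boundary ∂_1: C_1 → C_0 sends each edge [p,q] (with p < q) to q − p. For instance
  ∂[2,5] = [5] − [2].
This gives a 7×18 integer matrix of rank 6; reducing to Smith normal form yields diagonal entries (1,1,1,1,1,1).

∂_2: C_2 → C_1 sends each 2-simplex [p,q,r] to [q,r] − [p,r] + [p,q]. For instance
  ∂[1,3,7] = [3,7] − [1,7] + [1,3],
  ∂[1,5,7] = [5,7] − [1,7] + [1,5].
The 18×12 boundary matrix has rank 12 and Smith normal form diag(1,1,1,1,1,1,1,1,1,1,1,2).

Reading off H_k = ker ∂_k / im ∂_{k+1}:

  H_0: rank C_0 − rank ∂_1 = 7 − 6 = 1, and the invariant factors of ∂_1 are all 1, so H_0 ≅ Z.
  H_1: rank ker ∂_1 − rank ∂_2 = (18 − 6) − 12 = 0, and ∂_2 has invariant factor 2 > 1, so H_1 ≅ Z/2.
  H_2: rank ker ∂_2 − rank ∂_3 = (12 − 12) − 0 = 0, and there is no ∂_3, so H_2 ≅ 0.

As a check, the Euler characteristic is 7 − 18 + 12 = 1, which agrees with 1 − 0 + 0 = 1.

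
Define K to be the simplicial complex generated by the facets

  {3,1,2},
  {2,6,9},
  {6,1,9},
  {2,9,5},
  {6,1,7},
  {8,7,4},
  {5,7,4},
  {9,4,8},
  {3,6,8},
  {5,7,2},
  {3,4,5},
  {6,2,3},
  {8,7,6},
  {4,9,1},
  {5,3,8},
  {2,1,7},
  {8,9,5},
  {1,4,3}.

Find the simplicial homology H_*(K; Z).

Order the vertices as 1 < 2 < 3 < 4 < 5 < 6 < 7 < 8 < 9. Listing each simplex with vertices in this order, K has dimension 2 with simplices:

  0-simplices (9): [1], [2], [3], [4], [5], [6], [7], [8], [9]
  1-simplices (27): (27 of them)
  2-simplices (18): [1,2,3], [1,2,7], [1,3,4], [1,4,9], [1,6,7], [1,6,9], [2,3,6], [2,5,7], [2,5,9], [2,6,9], [3,4,5], [3,5,8], [3,6,8], [4,5,7], [4,7,8], [4,8,9], [5,8,9], [6,7,8]

Hence C_0 ≅ Z^9, C_1 ≅ Z^27, C_2 ≅ Z^18.

∂_1: C_1 → C_0 maps an edge to its endpoints' difference, ∂[p,q] = q − p. For instance
  ∂[3,6] = [6] − [3].
The resulting 9×27 matrix has rank 8, and its Smith normal form has invariant factors (1,1,1,1,1,1,1,1).

The boundary map ∂_2: C_2 → C_1 sends each 2-simplex [p,q,r] to [q,r] − [p,r] + [p,q]. For instance
  ∂[2,5,7] = [5,7] − [2,7] + [2,5],
  ∂[1,4,9] = [4,9] − [1,9] + [1,4].
The resulting 27×18 matrix has rank 18, and its Smith normal form has invariant factors (1,1,1,1,1,1,1,1,1,1,1,1,1,1,1,1,1,2).

From H_k ≅ ker(∂_k) / im(∂_{k+1}) we obtain:

  H_0: rank C_0 − rank ∂_1 = 9 − 8 = 1, and the invariant factors of ∂_1 are all 1, so H_0 = Z.
  H_1: rank ker ∂_1 − rank ∂_2 = (27 − 8) − 18 = 1, and ∂_2 has invariant factor 2 > 1, so H_1 = Z × Z/2.
  H_2: rank ker ∂_2 − rank ∂_3 = (18 − 18) − 0 = 0, and there is no ∂_3, so H_2 = 0.

H_0 = Z,  H_1 = Z × Z/2,  H_2 = 0.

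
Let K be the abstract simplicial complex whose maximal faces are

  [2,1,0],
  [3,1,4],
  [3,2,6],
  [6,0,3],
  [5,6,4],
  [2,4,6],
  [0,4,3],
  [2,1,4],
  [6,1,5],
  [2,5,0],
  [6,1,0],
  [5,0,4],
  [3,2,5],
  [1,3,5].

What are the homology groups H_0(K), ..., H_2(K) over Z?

H_0 ≅ Z,  H_1 ≅ Z^2,  H_2 ≅ Z.

Fix the vertex order 0 < 1 < 2 < 3 < 4 < 5 < 6 and write every simplex with vertices in increasing order. Then dim K = 2 and the simplices of K are:

  0-simplices (7): [0], [1], [2], [3], [4], [5], [6]
  1-simplices (21): [0,1], [0,2], [0,3], [0,4], [0,5], [0,6], [1,2], [1,3], [1,4], [1,5], [1,6], [2,3], [2,4], [2,5], [2,6], [3,4], [3,5], [3,6], [4,5], [4,6], [5,6]
  2-simplices (14): [0,1,2], [0,1,6], [0,2,5], [0,3,4], [0,3,6], [0,4,5], [1,2,4], [1,3,4], [1,3,5], [1,5,6], [2,3,5], [2,3,6], [2,4,6], [4,5,6]

giving chain groups C_0 ≅ Z^7, C_1 ≅ Z^21, C_2 ≅ Z^14.

The boundary map ∂_1: C_1 → C_0 sends each edge [p,q] (with p < q) to q − p. For instance
  ∂[4,5] = [5] − [4].
This gives a 7×21 integer matrix of rank 6; reducing to Smith normal form yields diagonal entries (1,1,1,1,1,1).

The boundary map ∂_2: C_2 → C_1 sends each 2-simplex [p,q,r] to [q,r] − [p,r] + [p,q]. For instance
  ∂[0,1,6] = [1,6] − [0,6] + [0,1],
  ∂[2,3,6] = [3,6] − [2,6] + [2,3].
As a 21×14 matrix over Z this has rank 13, with invariant factors (1,1,1,1,1,1,1,1,1,1,1,1,1).

Now H_k = ker ∂_k / im ∂_{k+1}, so:

  H_0: rank C_0 − rank ∂_1 = 7 − 6 = 1, and the invariant factors of ∂_1 are all 1, so H_0 = Z.
  H_1: rank ker ∂_1 − rank ∂_2 = (21 − 6) − 13 = 2, and the invariant factors of ∂_2 are all 1, so H_1 = Z^2.
  H_2: rank ker ∂_2 − rank ∂_3 = (14 − 13) − 0 = 1, and there is no ∂_3, so H_2 = Z.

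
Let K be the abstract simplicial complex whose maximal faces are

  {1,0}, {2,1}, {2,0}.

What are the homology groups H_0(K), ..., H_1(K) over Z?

K has 3 vertices, 3 edges.
rank ∂_0 = 0, rank ∂_1 = 2 ⇒ b_0 = 3 − 0 − 2 = 1; all invariant factors of ∂_1 are 1 so no torsion. So H_0 = Z.
rank ∂_1 = 2, rank ∂_2 = 0 ⇒ b_1 = 3 − 2 − 0 = 1. So H_1 = Z.

H_0 ≅ Z,  H_1 ≅ Z.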